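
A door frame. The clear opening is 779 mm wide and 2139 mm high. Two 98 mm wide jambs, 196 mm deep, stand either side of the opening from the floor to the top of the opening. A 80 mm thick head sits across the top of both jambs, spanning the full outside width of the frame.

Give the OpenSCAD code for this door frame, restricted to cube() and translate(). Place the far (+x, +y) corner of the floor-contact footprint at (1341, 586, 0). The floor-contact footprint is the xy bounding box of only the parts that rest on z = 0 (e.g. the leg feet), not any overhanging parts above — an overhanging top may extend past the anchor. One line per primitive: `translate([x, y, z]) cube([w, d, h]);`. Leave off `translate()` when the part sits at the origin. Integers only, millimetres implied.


translate([366, 390, 0]) cube([98, 196, 2139]);
translate([1243, 390, 0]) cube([98, 196, 2139]);
translate([366, 390, 2139]) cube([975, 196, 80]);


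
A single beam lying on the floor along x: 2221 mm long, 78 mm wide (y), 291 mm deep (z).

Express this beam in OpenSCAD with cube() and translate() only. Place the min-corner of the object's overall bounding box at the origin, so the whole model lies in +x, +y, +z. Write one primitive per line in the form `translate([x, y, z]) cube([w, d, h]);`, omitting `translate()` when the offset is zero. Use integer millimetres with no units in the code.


cube([2221, 78, 291]);


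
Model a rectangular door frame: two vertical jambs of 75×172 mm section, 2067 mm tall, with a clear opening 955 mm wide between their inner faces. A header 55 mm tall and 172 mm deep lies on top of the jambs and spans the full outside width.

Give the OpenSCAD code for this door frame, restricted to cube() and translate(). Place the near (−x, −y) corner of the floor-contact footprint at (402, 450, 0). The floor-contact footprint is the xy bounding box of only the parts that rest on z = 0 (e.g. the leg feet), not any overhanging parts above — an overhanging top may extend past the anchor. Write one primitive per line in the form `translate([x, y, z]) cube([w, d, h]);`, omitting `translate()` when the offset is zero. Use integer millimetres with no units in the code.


translate([402, 450, 0]) cube([75, 172, 2067]);
translate([1432, 450, 0]) cube([75, 172, 2067]);
translate([402, 450, 2067]) cube([1105, 172, 55]);


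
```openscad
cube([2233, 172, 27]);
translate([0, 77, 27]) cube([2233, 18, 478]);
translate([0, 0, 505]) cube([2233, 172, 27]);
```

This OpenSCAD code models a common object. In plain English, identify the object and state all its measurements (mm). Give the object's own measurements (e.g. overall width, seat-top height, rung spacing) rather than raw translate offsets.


An I-beam lying along x, 2233 mm long. Overall section height 532 mm. Two flanges 172 mm wide (y) and 27 mm thick, one on the floor and one at the top; a web 18 mm thick runs between them, centred on the flange width.


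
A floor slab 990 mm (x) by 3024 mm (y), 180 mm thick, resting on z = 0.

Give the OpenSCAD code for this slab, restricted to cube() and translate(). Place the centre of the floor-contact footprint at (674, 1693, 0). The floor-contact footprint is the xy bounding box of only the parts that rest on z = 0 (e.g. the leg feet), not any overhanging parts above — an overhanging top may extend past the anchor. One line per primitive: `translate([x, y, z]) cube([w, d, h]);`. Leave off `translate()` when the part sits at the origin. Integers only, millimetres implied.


translate([179, 181, 0]) cube([990, 3024, 180]);


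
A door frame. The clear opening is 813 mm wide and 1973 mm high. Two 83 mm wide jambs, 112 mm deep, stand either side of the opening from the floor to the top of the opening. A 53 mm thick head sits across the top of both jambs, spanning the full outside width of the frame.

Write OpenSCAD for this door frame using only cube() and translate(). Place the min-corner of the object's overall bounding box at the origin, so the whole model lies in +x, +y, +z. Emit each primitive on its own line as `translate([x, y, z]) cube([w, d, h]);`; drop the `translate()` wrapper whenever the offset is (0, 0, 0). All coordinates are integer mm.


cube([83, 112, 1973]);
translate([896, 0, 0]) cube([83, 112, 1973]);
translate([0, 0, 1973]) cube([979, 112, 53]);


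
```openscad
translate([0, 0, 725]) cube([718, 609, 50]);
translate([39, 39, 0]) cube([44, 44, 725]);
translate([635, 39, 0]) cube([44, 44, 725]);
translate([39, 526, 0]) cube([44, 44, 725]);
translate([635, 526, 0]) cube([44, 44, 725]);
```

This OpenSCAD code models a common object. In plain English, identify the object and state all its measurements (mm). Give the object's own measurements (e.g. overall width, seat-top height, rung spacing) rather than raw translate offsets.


A table: top 718 mm (x) × 609 mm (y), 50 mm thick, upper face at z = 775 mm, on four 44×44 mm square legs, each inset 39 mm from the nearest pair of top edges from z = 0 to the bottom of the top.


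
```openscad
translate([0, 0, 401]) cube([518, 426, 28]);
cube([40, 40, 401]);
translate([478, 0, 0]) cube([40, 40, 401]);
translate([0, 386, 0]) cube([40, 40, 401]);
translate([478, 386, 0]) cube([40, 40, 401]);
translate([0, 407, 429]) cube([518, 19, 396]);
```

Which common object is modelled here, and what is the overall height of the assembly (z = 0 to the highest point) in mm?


A chair. The overall height is 825 mm.

A slab on four corner posts with a tall panel at the back — a chair. The seat slab sits at z = 401 with thickness 28, and the 396 mm backrest starts at the seat top, so the overall height is 401 + 28 + 396 = 825 mm.


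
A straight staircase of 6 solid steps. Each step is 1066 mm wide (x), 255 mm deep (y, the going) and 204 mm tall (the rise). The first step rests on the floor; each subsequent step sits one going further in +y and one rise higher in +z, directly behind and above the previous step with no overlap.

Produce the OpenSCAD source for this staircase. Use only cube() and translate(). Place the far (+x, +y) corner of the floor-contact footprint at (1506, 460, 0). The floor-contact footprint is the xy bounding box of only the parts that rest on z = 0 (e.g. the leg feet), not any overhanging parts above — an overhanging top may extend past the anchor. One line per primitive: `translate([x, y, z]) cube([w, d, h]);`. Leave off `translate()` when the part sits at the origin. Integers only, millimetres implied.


translate([440, 205, 0]) cube([1066, 255, 204]);
translate([440, 460, 204]) cube([1066, 255, 204]);
translate([440, 715, 408]) cube([1066, 255, 204]);
translate([440, 970, 612]) cube([1066, 255, 204]);
translate([440, 1225, 816]) cube([1066, 255, 204]);
translate([440, 1480, 1020]) cube([1066, 255, 204]);


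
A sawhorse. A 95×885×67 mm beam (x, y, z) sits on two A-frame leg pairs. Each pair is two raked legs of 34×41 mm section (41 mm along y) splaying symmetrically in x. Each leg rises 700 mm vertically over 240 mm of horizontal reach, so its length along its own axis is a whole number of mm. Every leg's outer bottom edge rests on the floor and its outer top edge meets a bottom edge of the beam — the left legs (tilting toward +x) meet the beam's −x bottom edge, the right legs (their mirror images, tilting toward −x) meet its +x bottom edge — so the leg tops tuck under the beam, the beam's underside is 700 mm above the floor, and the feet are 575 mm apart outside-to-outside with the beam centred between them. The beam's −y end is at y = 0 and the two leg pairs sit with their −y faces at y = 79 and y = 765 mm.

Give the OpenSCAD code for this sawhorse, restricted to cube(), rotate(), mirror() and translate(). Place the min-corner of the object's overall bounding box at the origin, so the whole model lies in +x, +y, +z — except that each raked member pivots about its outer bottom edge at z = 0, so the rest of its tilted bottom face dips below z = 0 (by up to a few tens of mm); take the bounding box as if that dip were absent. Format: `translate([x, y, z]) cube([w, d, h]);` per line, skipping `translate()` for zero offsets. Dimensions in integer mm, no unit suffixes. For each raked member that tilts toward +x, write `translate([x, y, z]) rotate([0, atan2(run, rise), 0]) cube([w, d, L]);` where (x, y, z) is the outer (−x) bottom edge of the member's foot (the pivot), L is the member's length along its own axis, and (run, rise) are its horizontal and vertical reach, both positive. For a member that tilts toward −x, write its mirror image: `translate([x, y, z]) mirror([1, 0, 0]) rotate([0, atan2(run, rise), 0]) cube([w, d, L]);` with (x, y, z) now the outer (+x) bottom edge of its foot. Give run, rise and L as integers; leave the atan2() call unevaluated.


translate([240, 0, 700]) cube([95, 885, 67]);
translate([0, 79, 0]) rotate([0, atan2(240, 700), 0]) cube([34, 41, 740]);
translate([575, 79, 0]) mirror([1, 0, 0]) rotate([0, atan2(240, 700), 0]) cube([34, 41, 740]);
translate([0, 765, 0]) rotate([0, atan2(240, 700), 0]) cube([34, 41, 740]);
translate([575, 765, 0]) mirror([1, 0, 0]) rotate([0, atan2(240, 700), 0]) cube([34, 41, 740]);


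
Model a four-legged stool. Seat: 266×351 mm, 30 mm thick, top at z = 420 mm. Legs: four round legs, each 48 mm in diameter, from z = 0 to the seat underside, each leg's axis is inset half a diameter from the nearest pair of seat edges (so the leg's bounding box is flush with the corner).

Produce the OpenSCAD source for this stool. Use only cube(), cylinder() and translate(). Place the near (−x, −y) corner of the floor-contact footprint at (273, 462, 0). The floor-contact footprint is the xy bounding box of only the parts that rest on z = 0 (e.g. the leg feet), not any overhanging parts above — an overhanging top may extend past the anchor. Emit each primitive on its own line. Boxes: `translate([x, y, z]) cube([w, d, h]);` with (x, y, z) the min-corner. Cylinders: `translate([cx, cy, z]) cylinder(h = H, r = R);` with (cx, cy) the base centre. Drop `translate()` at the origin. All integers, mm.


// leg_h = 420 - 30 = 390
translate([273, 462, 390]) cube([266, 351, 30]);
translate([297, 486, 0]) cylinder(h = 390, r = 24);
translate([515, 486, 0]) cylinder(h = 390, r = 24);
translate([297, 789, 0]) cylinder(h = 390, r = 24);
translate([515, 789, 0]) cylinder(h = 390, r = 24);


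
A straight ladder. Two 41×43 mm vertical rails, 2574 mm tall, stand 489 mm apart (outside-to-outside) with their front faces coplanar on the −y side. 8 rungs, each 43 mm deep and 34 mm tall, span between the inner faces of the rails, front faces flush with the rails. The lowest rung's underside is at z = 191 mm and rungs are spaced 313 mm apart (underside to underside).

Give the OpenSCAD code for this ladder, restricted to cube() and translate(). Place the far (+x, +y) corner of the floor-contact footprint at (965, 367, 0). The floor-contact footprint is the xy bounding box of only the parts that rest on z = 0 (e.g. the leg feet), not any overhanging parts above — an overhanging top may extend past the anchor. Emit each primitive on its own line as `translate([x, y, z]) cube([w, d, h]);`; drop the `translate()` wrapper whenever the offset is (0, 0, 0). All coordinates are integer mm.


// rung span = 489 - 2*41 = 407
// rung[k] z = 191 + k*313
translate([476, 324, 0]) cube([41, 43, 2574]);
translate([924, 324, 0]) cube([41, 43, 2574]);
translate([517, 324, 191]) cube([407, 43, 34]);
translate([517, 324, 504]) cube([407, 43, 34]);
translate([517, 324, 817]) cube([407, 43, 34]);
translate([517, 324, 1130]) cube([407, 43, 34]);
translate([517, 324, 1443]) cube([407, 43, 34]);
translate([517, 324, 1756]) cube([407, 43, 34]);
translate([517, 324, 2069]) cube([407, 43, 34]);
translate([517, 324, 2382]) cube([407, 43, 34]);


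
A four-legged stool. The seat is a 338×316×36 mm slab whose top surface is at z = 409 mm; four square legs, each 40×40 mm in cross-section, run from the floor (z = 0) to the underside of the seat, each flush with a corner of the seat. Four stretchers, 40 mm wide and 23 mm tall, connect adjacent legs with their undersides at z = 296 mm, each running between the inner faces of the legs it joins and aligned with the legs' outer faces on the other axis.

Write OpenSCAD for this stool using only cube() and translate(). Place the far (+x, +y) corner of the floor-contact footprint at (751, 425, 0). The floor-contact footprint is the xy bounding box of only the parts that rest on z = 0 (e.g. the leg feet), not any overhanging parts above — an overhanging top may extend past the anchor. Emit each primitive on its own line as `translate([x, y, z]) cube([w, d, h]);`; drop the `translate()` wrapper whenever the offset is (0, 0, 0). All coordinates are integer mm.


translate([413, 109, 373]) cube([338, 316, 36]);
translate([413, 109, 0]) cube([40, 40, 373]);
translate([711, 109, 0]) cube([40, 40, 373]);
translate([413, 385, 0]) cube([40, 40, 373]);
translate([711, 385, 0]) cube([40, 40, 373]);
translate([453, 109, 296]) cube([258, 40, 23]);
translate([453, 385, 296]) cube([258, 40, 23]);
translate([413, 149, 296]) cube([40, 236, 23]);
translate([711, 149, 296]) cube([40, 236, 23]);


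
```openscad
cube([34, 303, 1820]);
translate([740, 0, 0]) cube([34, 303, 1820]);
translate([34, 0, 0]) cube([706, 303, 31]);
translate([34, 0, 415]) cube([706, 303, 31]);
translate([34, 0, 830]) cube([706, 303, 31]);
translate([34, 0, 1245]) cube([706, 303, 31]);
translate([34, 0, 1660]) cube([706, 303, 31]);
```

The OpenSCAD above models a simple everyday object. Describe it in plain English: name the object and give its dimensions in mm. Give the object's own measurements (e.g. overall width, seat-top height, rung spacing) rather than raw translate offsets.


An open bookshelf. Two side panels, each 34 mm thick, 303 mm deep and 1820 mm tall, stand 774 mm apart (outside-to-outside). Between them sit 5 shelves, each 31 mm thick and 303 mm deep, spanning the full gap between the sides. The bottom shelf rests on the floor (its underside at z = 0) and the clear gap between one shelf's top and the next shelf's underside is 384 mm.


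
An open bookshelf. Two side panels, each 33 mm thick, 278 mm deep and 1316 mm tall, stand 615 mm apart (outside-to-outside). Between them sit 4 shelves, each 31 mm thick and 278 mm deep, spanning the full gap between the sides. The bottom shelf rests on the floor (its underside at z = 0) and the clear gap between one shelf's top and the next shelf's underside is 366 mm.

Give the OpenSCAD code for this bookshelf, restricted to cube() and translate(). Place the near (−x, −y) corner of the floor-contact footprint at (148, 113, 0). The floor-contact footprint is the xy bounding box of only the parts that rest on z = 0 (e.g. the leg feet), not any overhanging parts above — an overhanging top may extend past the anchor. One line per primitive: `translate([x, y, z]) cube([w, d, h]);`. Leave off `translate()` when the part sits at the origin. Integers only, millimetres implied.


translate([148, 113, 0]) cube([33, 278, 1316]);
translate([730, 113, 0]) cube([33, 278, 1316]);
translate([181, 113, 0]) cube([549, 278, 31]);
translate([181, 113, 397]) cube([549, 278, 31]);
translate([181, 113, 794]) cube([549, 278, 31]);
translate([181, 113, 1191]) cube([549, 278, 31]);


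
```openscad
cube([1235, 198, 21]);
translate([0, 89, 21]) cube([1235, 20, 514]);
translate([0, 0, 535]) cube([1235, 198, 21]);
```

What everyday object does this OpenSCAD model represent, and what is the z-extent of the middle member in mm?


An I-beam. The web height is 514 mm.

Two wide flanges with a thin centred web — an I-beam. Overall 556 mm minus two 21 mm flanges gives a web of 556 − 2·21 = 514 mm.


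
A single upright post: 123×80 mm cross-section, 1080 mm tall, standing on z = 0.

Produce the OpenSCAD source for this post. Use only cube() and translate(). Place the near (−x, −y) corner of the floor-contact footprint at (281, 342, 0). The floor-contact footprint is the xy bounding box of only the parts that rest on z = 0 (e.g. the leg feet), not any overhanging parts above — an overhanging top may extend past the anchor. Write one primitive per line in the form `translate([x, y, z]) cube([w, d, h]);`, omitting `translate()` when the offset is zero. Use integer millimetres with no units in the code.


translate([281, 342, 0]) cube([123, 80, 1080]);


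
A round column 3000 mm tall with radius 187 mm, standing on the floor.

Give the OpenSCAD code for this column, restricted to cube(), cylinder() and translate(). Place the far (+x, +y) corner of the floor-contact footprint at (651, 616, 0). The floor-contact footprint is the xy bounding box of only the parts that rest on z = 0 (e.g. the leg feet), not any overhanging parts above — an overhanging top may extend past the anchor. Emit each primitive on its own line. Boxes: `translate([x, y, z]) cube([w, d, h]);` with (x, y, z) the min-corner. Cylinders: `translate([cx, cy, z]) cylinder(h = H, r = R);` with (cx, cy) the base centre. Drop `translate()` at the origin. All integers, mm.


translate([464, 429, 0]) cylinder(h = 3000, r = 187);


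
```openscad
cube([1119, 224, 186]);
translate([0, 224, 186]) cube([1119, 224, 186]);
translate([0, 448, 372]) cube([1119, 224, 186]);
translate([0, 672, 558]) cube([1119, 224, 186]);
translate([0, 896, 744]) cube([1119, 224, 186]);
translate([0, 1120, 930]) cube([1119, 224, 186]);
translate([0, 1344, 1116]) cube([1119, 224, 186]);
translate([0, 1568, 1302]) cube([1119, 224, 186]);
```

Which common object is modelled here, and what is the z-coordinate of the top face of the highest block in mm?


A staircase. The total rise is 1488 mm.

8 identical blocks, each offset up and back from the previous — a staircase. Each step is 186 mm tall and there are 8 of them, so the total rise is 8 × 186 = 1488 mm.


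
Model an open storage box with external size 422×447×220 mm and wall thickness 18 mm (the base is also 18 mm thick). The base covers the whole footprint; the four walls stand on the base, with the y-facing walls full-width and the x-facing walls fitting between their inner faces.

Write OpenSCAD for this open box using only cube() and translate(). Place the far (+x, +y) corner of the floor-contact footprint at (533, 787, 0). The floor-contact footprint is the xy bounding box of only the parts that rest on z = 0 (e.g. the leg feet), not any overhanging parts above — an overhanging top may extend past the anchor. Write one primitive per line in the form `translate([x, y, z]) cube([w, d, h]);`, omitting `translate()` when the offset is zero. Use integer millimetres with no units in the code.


translate([111, 340, 0]) cube([422, 447, 18]);
translate([111, 340, 18]) cube([422, 18, 202]);
translate([111, 769, 18]) cube([422, 18, 202]);
translate([111, 358, 18]) cube([18, 411, 202]);
translate([515, 358, 18]) cube([18, 411, 202]);


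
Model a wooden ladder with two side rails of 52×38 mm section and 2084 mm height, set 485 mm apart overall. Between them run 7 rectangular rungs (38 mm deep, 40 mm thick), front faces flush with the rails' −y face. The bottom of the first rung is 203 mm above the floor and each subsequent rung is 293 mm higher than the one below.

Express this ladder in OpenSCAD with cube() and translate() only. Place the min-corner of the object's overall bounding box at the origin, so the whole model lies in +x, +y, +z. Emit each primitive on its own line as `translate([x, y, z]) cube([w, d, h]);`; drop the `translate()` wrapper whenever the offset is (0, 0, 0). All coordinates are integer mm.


cube([52, 38, 2084]);
translate([433, 0, 0]) cube([52, 38, 2084]);
translate([52, 0, 203]) cube([381, 38, 40]);
translate([52, 0, 496]) cube([381, 38, 40]);
translate([52, 0, 789]) cube([381, 38, 40]);
translate([52, 0, 1082]) cube([381, 38, 40]);
translate([52, 0, 1375]) cube([381, 38, 40]);
translate([52, 0, 1668]) cube([381, 38, 40]);
translate([52, 0, 1961]) cube([381, 38, 40]);


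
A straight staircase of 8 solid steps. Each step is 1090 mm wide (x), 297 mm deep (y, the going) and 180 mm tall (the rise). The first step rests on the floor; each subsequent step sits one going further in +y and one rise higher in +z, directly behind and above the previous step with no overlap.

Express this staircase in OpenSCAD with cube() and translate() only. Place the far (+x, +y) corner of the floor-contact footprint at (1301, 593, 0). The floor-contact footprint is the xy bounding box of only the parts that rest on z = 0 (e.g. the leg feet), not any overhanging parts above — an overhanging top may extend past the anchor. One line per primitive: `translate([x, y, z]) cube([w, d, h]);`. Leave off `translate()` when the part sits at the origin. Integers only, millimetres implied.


translate([211, 296, 0]) cube([1090, 297, 180]);
translate([211, 593, 180]) cube([1090, 297, 180]);
translate([211, 890, 360]) cube([1090, 297, 180]);
translate([211, 1187, 540]) cube([1090, 297, 180]);
translate([211, 1484, 720]) cube([1090, 297, 180]);
translate([211, 1781, 900]) cube([1090, 297, 180]);
translate([211, 2078, 1080]) cube([1090, 297, 180]);
translate([211, 2375, 1260]) cube([1090, 297, 180]);


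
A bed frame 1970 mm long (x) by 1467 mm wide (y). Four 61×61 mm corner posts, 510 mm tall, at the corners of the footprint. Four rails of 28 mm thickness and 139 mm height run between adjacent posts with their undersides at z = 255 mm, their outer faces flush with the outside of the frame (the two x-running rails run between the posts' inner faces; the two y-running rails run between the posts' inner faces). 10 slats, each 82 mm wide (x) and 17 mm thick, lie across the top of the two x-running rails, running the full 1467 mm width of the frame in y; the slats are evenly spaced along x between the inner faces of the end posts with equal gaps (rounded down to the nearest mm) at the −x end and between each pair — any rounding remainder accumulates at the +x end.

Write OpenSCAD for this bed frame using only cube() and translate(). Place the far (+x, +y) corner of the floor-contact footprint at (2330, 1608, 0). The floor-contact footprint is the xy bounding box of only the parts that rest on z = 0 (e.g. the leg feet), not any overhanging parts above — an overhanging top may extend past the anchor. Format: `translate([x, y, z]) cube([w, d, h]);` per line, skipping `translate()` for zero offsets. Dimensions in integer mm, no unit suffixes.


translate([360, 141, 0]) cube([61, 61, 510]);
translate([360, 1547, 0]) cube([61, 61, 510]);
translate([2269, 141, 0]) cube([61, 61, 510]);
translate([2269, 1547, 0]) cube([61, 61, 510]);
translate([421, 141, 255]) cube([1848, 28, 139]);
translate([421, 1580, 255]) cube([1848, 28, 139]);
translate([360, 202, 255]) cube([28, 1345, 139]);
translate([2302, 202, 255]) cube([28, 1345, 139]);
translate([514, 141, 394]) cube([82, 1467, 17]);
translate([689, 141, 394]) cube([82, 1467, 17]);
translate([864, 141, 394]) cube([82, 1467, 17]);
translate([1039, 141, 394]) cube([82, 1467, 17]);
translate([1214, 141, 394]) cube([82, 1467, 17]);
translate([1389, 141, 394]) cube([82, 1467, 17]);
translate([1564, 141, 394]) cube([82, 1467, 17]);
translate([1739, 141, 394]) cube([82, 1467, 17]);
translate([1914, 141, 394]) cube([82, 1467, 17]);
translate([2089, 141, 394]) cube([82, 1467, 17]);


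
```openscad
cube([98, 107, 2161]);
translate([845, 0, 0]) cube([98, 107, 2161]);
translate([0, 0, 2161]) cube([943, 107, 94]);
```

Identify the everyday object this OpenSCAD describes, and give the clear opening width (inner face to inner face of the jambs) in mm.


A door frame. The clear opening width is 747 mm.

Two 2161 mm tall posts with a header on top — a door frame. The left jamb is 98 mm wide at x = 0; the right jamb starts at x = 845. The clear opening is 845 − 98 = 747 mm.


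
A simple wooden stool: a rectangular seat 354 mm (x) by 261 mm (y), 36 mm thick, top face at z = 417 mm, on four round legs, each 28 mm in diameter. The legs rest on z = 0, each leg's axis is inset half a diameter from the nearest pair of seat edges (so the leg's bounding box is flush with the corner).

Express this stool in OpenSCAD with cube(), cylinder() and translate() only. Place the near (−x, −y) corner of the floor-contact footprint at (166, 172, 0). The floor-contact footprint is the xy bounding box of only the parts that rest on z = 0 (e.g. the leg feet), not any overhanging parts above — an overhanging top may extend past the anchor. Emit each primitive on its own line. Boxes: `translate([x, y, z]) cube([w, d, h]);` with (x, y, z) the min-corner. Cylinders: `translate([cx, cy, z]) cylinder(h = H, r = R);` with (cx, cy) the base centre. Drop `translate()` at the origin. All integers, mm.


translate([166, 172, 381]) cube([354, 261, 36]);
translate([180, 186, 0]) cylinder(h = 381, r = 14);
translate([506, 186, 0]) cylinder(h = 381, r = 14);
translate([180, 419, 0]) cylinder(h = 381, r = 14);
translate([506, 419, 0]) cylinder(h = 381, r = 14);


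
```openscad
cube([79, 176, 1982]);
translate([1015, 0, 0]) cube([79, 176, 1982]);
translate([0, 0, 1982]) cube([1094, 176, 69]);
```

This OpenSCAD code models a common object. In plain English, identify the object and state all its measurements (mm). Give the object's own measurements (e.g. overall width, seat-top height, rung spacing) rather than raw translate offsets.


A door frame. The clear opening is 936 mm wide and 1982 mm high. Two 79 mm wide jambs, 176 mm deep, stand either side of the opening from the floor to the top of the opening. A 69 mm thick head sits across the top of both jambs, spanning the full outside width of the frame.


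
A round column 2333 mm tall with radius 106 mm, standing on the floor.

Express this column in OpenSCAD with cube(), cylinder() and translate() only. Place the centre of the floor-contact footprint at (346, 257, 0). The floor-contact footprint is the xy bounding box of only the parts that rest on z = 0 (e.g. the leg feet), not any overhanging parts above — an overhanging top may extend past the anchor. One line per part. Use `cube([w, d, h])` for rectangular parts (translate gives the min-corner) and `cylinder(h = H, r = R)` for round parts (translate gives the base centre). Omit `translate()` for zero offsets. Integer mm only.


translate([346, 257, 0]) cylinder(h = 2333, r = 106);


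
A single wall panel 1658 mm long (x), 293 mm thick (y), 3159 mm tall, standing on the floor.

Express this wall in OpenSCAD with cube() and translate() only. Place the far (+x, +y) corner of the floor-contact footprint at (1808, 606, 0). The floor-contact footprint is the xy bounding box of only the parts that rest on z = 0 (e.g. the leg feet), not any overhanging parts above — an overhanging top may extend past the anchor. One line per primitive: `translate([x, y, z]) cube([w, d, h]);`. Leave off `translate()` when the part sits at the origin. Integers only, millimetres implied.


translate([150, 313, 0]) cube([1658, 293, 3159]);


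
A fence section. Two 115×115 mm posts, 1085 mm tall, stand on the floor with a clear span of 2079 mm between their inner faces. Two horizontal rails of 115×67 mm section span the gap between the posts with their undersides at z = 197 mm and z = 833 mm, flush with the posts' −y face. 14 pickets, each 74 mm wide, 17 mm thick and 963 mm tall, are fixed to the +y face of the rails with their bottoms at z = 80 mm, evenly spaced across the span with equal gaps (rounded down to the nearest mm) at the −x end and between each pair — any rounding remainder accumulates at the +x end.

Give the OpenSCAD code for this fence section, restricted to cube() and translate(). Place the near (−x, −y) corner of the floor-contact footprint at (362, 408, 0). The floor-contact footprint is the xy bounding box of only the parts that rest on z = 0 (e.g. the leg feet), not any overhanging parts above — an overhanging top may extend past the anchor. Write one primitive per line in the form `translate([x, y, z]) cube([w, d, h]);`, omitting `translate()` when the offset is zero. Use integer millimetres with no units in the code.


translate([362, 408, 0]) cube([115, 115, 1085]);
translate([2556, 408, 0]) cube([115, 115, 1085]);
translate([477, 408, 197]) cube([2079, 115, 67]);
translate([477, 408, 833]) cube([2079, 115, 67]);
translate([546, 523, 80]) cube([74, 17, 963]);
translate([689, 523, 80]) cube([74, 17, 963]);
translate([832, 523, 80]) cube([74, 17, 963]);
translate([975, 523, 80]) cube([74, 17, 963]);
translate([1118, 523, 80]) cube([74, 17, 963]);
translate([1261, 523, 80]) cube([74, 17, 963]);
translate([1404, 523, 80]) cube([74, 17, 963]);
translate([1547, 523, 80]) cube([74, 17, 963]);
translate([1690, 523, 80]) cube([74, 17, 963]);
translate([1833, 523, 80]) cube([74, 17, 963]);
translate([1976, 523, 80]) cube([74, 17, 963]);
translate([2119, 523, 80]) cube([74, 17, 963]);
translate([2262, 523, 80]) cube([74, 17, 963]);
translate([2405, 523, 80]) cube([74, 17, 963]);


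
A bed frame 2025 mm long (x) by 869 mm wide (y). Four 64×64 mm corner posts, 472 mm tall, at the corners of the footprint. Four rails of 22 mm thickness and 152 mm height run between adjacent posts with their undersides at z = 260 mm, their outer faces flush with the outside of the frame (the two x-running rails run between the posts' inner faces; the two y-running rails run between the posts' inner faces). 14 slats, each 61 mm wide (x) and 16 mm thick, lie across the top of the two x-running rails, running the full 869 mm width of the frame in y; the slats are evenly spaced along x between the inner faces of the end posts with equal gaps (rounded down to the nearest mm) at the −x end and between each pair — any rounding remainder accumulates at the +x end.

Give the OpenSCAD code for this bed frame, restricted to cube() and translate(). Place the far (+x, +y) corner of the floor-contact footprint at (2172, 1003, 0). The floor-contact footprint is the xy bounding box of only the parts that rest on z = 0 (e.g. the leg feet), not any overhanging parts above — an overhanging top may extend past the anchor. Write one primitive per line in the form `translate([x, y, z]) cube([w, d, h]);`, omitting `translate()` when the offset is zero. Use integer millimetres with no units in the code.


// slat z = rail_z + rail_h = 260 + 152 = 412
// slat gap = ⌊(1897 − 14·61) / 15⌋ = 69
translate([147, 134, 0]) cube([64, 64, 472]);
translate([147, 939, 0]) cube([64, 64, 472]);
translate([2108, 134, 0]) cube([64, 64, 472]);
translate([2108, 939, 0]) cube([64, 64, 472]);
translate([211, 134, 260]) cube([1897, 22, 152]);
translate([211, 981, 260]) cube([1897, 22, 152]);
translate([147, 198, 260]) cube([22, 741, 152]);
translate([2150, 198, 260]) cube([22, 741, 152]);
translate([280, 134, 412]) cube([61, 869, 16]);
translate([410, 134, 412]) cube([61, 869, 16]);
translate([540, 134, 412]) cube([61, 869, 16]);
translate([670, 134, 412]) cube([61, 869, 16]);
translate([800, 134, 412]) cube([61, 869, 16]);
translate([930, 134, 412]) cube([61, 869, 16]);
translate([1060, 134, 412]) cube([61, 869, 16]);
translate([1190, 134, 412]) cube([61, 869, 16]);
translate([1320, 134, 412]) cube([61, 869, 16]);
translate([1450, 134, 412]) cube([61, 869, 16]);
translate([1580, 134, 412]) cube([61, 869, 16]);
translate([1710, 134, 412]) cube([61, 869, 16]);
translate([1840, 134, 412]) cube([61, 869, 16]);
translate([1970, 134, 412]) cube([61, 869, 16]);


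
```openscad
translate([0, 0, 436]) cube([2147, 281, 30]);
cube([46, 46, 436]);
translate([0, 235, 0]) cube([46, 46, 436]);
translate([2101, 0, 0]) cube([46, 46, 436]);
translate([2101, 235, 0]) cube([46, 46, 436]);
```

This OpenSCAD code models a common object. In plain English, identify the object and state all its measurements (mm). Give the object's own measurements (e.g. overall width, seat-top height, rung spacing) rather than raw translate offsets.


A bench: a 2147×281 mm seat slab, 30 mm thick, top at z = 466 mm, on four 46×46 mm square legs flush with the seat corners and standing on z = 0.


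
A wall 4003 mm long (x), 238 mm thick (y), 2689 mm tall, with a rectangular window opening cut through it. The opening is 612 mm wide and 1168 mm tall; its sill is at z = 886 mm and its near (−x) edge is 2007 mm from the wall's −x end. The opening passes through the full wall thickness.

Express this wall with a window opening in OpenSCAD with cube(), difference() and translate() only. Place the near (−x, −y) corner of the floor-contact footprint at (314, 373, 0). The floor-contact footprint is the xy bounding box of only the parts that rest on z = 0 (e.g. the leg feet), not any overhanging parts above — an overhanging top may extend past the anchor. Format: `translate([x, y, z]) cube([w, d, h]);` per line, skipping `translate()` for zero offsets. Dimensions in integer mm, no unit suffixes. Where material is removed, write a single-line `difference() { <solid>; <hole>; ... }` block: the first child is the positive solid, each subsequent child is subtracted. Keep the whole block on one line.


difference() { translate([314, 373, 0]) cube([4003, 238, 2689]); translate([2321, 373, 886]) cube([612, 238, 1168]); }


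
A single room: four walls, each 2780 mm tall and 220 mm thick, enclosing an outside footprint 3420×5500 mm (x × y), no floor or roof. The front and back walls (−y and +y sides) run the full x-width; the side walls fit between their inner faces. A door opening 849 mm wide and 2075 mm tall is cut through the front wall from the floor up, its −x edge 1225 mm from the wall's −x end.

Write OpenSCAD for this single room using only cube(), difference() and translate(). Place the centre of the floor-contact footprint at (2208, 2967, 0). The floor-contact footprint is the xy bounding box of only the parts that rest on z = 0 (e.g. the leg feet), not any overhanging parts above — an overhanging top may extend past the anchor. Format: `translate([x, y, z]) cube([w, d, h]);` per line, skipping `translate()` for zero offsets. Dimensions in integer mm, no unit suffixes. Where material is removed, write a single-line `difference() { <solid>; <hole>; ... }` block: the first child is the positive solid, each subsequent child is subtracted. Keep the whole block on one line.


difference() { translate([498, 217, 0]) cube([3420, 220, 2780]); translate([1723, 217, 0]) cube([849, 220, 2075]); }
translate([498, 5497, 0]) cube([3420, 220, 2780]);
translate([498, 437, 0]) cube([220, 5060, 2780]);
translate([3698, 437, 0]) cube([220, 5060, 2780]);


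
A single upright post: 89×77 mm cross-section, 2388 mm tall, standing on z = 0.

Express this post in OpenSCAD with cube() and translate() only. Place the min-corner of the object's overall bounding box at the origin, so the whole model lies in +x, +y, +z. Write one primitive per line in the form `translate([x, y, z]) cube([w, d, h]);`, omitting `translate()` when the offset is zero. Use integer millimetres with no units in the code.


cube([89, 77, 2388]);


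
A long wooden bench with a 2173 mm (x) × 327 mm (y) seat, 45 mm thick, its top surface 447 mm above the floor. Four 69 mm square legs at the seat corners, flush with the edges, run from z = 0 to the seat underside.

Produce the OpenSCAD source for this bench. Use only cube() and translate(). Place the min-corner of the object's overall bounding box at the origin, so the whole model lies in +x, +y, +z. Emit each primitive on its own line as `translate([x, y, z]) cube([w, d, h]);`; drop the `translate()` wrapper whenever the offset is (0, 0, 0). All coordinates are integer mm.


translate([0, 0, 402]) cube([2173, 327, 45]);
cube([69, 69, 402]);
translate([0, 258, 0]) cube([69, 69, 402]);
translate([2104, 0, 0]) cube([69, 69, 402]);
translate([2104, 258, 0]) cube([69, 69, 402]);


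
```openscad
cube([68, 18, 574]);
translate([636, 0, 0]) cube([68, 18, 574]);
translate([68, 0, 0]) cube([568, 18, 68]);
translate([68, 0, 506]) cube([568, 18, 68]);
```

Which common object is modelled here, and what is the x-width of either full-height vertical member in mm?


A picture frame. The border width is 68 mm.

Four thin pieces enclosing a rectangular opening — a picture frame. The two full-height stiles are 574 mm tall; the top rail sits at z = 506 and is 68 mm tall, so the border above the opening is 574 − 506 = 68 mm, matching the stile x-width.


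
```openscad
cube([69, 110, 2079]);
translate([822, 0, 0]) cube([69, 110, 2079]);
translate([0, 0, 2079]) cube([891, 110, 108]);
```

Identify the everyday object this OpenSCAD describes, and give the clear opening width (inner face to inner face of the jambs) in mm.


A door frame. The clear opening width is 753 mm.

Two 2079 mm tall posts with a header on top — a door frame. The left jamb is 69 mm wide at x = 0; the right jamb starts at x = 822. The clear opening is 822 − 69 = 753 mm.


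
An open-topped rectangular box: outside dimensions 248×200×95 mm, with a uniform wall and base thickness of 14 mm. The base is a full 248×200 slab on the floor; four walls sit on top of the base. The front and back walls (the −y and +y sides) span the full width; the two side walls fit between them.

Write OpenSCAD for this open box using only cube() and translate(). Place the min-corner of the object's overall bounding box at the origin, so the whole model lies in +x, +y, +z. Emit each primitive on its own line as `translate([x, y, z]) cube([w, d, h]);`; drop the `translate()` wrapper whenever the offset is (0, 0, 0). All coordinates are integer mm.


cube([248, 200, 14]);
translate([0, 0, 14]) cube([248, 14, 81]);
translate([0, 186, 14]) cube([248, 14, 81]);
translate([0, 14, 14]) cube([14, 172, 81]);
translate([234, 14, 14]) cube([14, 172, 81]);


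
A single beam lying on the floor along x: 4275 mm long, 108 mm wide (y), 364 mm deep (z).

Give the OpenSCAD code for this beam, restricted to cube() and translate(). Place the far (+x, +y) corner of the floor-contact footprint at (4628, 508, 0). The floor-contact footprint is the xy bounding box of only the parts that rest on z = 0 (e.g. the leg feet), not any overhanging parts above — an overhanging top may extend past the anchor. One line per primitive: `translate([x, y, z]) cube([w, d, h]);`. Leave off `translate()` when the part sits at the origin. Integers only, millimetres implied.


translate([353, 400, 0]) cube([4275, 108, 364]);


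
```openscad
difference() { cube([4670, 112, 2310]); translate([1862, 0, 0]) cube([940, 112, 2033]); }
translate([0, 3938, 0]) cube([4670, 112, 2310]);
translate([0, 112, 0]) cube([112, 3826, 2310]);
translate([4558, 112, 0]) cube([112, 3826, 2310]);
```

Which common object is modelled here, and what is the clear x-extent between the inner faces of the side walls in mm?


A single room. The interior width is 4446 mm.

Four walls enclosing a rectangle with a door in the front wall — a room. Outside width 4670 minus two 112 mm walls gives 4446 mm.


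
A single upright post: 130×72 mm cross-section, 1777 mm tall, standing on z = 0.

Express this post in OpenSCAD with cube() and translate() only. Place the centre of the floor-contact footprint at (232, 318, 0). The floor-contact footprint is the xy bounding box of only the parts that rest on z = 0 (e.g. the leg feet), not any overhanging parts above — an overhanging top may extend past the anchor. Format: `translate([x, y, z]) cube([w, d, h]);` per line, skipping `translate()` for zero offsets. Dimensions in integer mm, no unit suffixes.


translate([167, 282, 0]) cube([130, 72, 1777]);


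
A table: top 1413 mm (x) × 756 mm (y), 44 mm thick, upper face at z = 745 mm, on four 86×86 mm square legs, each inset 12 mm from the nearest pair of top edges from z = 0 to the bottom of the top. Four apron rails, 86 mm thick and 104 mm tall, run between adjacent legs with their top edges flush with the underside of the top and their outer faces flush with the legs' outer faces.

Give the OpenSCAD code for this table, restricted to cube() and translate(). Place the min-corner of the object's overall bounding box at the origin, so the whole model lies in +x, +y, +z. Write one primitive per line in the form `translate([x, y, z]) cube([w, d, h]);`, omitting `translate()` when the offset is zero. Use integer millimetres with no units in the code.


// leg_h = 745 - 44 = 701
// apron z = 701 - 104 = 597
translate([0, 0, 701]) cube([1413, 756, 44]);
translate([12, 12, 0]) cube([86, 86, 701]);
translate([1315, 12, 0]) cube([86, 86, 701]);
translate([12, 658, 0]) cube([86, 86, 701]);
translate([1315, 658, 0]) cube([86, 86, 701]);
translate([98, 12, 597]) cube([1217, 86, 104]);
translate([98, 658, 597]) cube([1217, 86, 104]);
translate([12, 98, 597]) cube([86, 560, 104]);
translate([1315, 98, 597]) cube([86, 560, 104]);
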